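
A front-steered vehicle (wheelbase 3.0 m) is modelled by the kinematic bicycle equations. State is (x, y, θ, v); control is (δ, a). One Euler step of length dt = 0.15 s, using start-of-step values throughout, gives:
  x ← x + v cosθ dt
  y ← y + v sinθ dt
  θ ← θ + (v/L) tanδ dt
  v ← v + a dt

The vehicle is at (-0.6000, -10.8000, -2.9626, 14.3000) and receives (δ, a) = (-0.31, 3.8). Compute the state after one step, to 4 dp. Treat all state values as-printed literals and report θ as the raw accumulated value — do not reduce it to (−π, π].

(-2.7107, -11.1819, -3.1916, 14.8700)

x' = -0.6000 + 14.3000·cos(-2.9626)·0.15 = -2.7107
y' = -10.8000 + 14.3000·sin(-2.9626)·0.15 = -11.1819
θ' = -2.9626 + (14.3000/3.0)·tan(-0.31)·0.15 = -3.1916
v' = 14.3000 + 3.8000·0.15 = 14.8700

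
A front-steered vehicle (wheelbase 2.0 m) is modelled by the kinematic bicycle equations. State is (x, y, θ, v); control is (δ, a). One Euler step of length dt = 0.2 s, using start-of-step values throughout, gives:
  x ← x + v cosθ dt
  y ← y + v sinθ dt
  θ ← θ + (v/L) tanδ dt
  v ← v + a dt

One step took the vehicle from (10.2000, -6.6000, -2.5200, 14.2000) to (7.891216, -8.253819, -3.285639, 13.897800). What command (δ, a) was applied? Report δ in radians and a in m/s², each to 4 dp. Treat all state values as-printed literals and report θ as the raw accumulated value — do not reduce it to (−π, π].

δ = -0.4945, a = -1.5110

a = (v'−v)/dt = (-0.302200)/0.2 = -1.5110
Δθ = θ'−θ = -0.765639;  (v·dt/L) = 14.2000·0.2/2.0 = 1.420000
tan δ = Δθ·L/(v·dt) = -0.539182  →  δ = -0.4945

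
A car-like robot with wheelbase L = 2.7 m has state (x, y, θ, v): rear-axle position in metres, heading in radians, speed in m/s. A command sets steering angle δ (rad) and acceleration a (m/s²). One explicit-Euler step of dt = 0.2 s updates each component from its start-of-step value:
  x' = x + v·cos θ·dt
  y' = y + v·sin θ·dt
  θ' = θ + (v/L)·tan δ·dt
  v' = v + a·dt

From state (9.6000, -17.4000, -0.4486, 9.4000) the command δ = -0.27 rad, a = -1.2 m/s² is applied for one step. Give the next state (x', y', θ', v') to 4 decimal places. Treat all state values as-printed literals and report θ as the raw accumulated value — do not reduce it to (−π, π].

x' = 9.6000 + 9.4000·cos(-0.4486)·0.2 = 11.2940
y' = -17.4000 + 9.4000·sin(-0.4486)·0.2 = -18.2154
θ' = -0.4486 + (9.4000/2.7)·tan(-0.27)·0.2 = -0.6413
v' = 9.4000 − 1.2000·0.2 = 9.1600

(11.2940, -18.2154, -0.6413, 9.1600)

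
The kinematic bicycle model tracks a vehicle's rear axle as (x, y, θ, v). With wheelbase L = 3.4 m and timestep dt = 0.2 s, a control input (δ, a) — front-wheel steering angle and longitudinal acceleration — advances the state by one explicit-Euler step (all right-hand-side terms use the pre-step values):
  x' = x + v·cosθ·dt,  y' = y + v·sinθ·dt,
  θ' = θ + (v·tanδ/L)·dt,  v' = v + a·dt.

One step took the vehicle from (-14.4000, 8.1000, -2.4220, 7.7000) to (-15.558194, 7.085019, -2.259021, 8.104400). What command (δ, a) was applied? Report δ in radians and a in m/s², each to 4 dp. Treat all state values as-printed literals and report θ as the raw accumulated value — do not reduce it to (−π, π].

δ = 0.3454, a = 2.0220

a = (v'−v)/dt = (0.404400)/0.2 = 2.0220
Δθ = θ'−θ = 0.162979;  (v·dt/L) = 7.7000·0.2/3.4 = 0.452941
tan δ = Δθ·L/(v·dt) = 0.359824  →  δ = 0.3454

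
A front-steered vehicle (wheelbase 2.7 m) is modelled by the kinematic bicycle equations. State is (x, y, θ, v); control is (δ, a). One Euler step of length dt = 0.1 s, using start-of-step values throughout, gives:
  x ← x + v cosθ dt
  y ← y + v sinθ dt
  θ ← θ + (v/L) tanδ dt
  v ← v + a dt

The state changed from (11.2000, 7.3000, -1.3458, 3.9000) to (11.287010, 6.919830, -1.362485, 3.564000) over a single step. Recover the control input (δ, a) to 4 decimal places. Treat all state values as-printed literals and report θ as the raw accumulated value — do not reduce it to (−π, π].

a = (v'−v)/dt = (-0.336000)/0.1 = -3.3600
Δθ = θ'−θ = -0.016685;  (v·dt/L) = 3.9000·0.1/2.7 = 0.144444
tan δ = Δθ·L/(v·dt) = -0.115512  →  δ = -0.1150

δ = -0.1150, a = -3.3600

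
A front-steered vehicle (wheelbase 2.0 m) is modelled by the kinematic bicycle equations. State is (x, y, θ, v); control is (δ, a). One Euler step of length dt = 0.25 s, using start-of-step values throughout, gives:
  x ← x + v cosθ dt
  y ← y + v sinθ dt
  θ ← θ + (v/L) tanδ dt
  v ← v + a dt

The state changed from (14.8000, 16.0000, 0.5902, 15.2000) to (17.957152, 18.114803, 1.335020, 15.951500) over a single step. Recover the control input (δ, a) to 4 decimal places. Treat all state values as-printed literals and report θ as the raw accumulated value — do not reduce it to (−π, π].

δ = 0.3736, a = 3.0060

a = (v'−v)/dt = (0.751500)/0.25 = 3.0060
Δθ = θ'−θ = 0.744820;  (v·dt/L) = 15.2000·0.25/2.0 = 1.900000
tan δ = Δθ·L/(v·dt) = 0.392011  →  δ = 0.3736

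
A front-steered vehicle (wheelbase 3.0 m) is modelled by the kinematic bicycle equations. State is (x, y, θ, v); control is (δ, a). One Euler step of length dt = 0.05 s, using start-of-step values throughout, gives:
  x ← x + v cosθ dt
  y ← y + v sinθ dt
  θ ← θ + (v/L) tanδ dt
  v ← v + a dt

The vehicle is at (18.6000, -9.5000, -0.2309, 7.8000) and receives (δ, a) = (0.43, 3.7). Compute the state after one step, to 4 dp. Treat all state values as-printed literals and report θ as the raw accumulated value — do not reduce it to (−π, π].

(18.9796, -9.5893, -0.1713, 7.9850)

x' = 18.6000 + 7.8000·cos(-0.2309)·0.05 = 18.9796
y' = -9.5000 + 7.8000·sin(-0.2309)·0.05 = -9.5893
θ' = -0.2309 + (7.8000/3.0)·tan(0.43)·0.05 = -0.1713
v' = 7.8000 + 3.7000·0.05 = 7.9850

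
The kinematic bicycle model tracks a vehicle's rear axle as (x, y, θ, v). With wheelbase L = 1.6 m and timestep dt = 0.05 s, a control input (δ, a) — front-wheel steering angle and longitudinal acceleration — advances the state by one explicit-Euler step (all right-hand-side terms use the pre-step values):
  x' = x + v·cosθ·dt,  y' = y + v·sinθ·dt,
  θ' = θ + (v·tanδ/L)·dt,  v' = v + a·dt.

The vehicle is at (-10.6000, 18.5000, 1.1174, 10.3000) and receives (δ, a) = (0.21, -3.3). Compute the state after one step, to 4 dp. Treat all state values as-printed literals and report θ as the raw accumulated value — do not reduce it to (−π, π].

x' = -10.6000 + 10.3000·cos(1.1174)·0.05 = -10.3744
y' = 18.5000 + 10.3000·sin(1.1174)·0.05 = 18.9630
θ' = 1.1174 + (10.3000/1.6)·tan(0.21)·0.05 = 1.1860
v' = 10.3000 − 3.3000·0.05 = 10.1350

(-10.3744, 18.9630, 1.1860, 10.1350)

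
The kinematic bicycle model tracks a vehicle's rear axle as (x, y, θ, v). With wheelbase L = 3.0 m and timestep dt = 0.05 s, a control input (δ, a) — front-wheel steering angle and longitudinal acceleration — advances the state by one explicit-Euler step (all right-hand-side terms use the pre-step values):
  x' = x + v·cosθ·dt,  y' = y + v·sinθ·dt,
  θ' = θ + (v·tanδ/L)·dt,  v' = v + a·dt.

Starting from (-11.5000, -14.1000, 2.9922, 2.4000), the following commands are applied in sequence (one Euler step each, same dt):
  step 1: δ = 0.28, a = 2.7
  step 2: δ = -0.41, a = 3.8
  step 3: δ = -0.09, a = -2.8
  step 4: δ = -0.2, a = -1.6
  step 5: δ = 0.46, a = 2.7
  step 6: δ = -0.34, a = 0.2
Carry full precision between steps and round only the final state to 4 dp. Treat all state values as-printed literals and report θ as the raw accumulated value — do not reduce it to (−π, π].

(-12.2604, -13.9823, 2.9776, 2.6500)

after step 1 (δ=0.28, a=2.7): (-11.618663, -14.082139, 3.003702, 2.535000)
after step 2 (δ=-0.41, a=3.8): (-11.744210, -14.064717, 2.985339, 2.725000)
after step 3 (δ=-0.09, a=-2.8): (-11.878800, -14.043514, 2.981240, 2.585000)
after step 4 (δ=-0.2, a=-1.6): (-12.006392, -14.022877, 2.972507, 2.505000)
after step 5 (δ=0.46, a=2.7): (-12.129856, -14.001800, 2.993192, 2.640000)
after step 6 (δ=-0.34, a=0.2): (-12.260405, -13.982283, 2.977628, 2.650000)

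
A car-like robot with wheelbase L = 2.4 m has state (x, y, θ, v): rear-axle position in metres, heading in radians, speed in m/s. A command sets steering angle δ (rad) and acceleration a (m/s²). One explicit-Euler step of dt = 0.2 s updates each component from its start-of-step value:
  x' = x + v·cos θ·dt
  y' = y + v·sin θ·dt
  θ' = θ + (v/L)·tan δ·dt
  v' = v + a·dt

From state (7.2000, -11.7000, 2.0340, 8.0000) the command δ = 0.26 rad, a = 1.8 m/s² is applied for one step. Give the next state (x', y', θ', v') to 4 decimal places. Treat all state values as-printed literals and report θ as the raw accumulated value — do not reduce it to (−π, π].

x' = 7.2000 + 8.0000·cos(2.0340)·0.2 = 6.4851
y' = -11.7000 + 8.0000·sin(2.0340)·0.2 = -10.2686
θ' = 2.0340 + (8.0000/2.4)·tan(0.26)·0.2 = 2.2113
v' = 8.0000 + 1.8000·0.2 = 8.3600

(6.4851, -10.2686, 2.2113, 8.3600)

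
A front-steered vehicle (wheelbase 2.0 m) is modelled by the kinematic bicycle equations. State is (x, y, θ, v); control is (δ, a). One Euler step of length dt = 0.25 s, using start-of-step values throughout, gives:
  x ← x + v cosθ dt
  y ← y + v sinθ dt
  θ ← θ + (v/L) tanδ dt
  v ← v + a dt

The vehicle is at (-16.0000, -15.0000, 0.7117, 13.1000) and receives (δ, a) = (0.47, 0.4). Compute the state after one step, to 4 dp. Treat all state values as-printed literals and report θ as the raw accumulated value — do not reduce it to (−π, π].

(-13.5200, -12.8610, 1.5435, 13.2000)

x' = -16.0000 + 13.1000·cos(0.7117)·0.25 = -13.5200
y' = -15.0000 + 13.1000·sin(0.7117)·0.25 = -12.8610
θ' = 0.7117 + (13.1000/2.0)·tan(0.47)·0.25 = 1.5435
v' = 13.1000 + 0.4000·0.25 = 13.2000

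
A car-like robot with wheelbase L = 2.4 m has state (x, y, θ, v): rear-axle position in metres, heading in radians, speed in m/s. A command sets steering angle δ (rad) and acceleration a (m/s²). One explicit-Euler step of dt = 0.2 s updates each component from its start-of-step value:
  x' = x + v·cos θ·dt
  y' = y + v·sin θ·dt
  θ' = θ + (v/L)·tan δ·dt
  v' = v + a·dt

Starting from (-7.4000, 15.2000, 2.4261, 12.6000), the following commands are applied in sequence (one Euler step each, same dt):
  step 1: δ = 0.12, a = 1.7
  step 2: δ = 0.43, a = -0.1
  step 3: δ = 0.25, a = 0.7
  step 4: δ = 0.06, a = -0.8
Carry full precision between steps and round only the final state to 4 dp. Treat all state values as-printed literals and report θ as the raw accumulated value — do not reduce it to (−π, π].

after step 1 (δ=0.12, a=1.7): (-9.302021, 16.853093, 2.552708, 12.940000)
after step 2 (δ=0.43, a=-0.1): (-11.454100, 18.290555, 3.047255, 12.920000)
after step 3 (δ=0.25, a=0.7): (-14.026610, 18.533963, 3.322173, 13.060000)
after step 4 (δ=0.06, a=-0.8): (-16.596138, 18.064847, 3.387551, 12.900000)

(-16.5961, 18.0648, 3.3876, 12.9000)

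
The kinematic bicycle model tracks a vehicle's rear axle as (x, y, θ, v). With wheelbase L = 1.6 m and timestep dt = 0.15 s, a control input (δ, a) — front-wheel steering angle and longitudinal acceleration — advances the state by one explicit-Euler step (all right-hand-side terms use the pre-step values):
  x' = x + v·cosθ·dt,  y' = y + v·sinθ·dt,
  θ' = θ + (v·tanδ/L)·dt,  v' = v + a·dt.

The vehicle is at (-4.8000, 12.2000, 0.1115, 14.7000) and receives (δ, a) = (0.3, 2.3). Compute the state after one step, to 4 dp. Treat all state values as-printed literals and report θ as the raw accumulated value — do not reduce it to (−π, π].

(-2.6087, 12.4453, 0.5378, 15.0450)

x' = -4.8000 + 14.7000·cos(0.1115)·0.15 = -2.6087
y' = 12.2000 + 14.7000·sin(0.1115)·0.15 = 12.4453
θ' = 0.1115 + (14.7000/1.6)·tan(0.3)·0.15 = 0.5378
v' = 14.7000 + 2.3000·0.15 = 15.0450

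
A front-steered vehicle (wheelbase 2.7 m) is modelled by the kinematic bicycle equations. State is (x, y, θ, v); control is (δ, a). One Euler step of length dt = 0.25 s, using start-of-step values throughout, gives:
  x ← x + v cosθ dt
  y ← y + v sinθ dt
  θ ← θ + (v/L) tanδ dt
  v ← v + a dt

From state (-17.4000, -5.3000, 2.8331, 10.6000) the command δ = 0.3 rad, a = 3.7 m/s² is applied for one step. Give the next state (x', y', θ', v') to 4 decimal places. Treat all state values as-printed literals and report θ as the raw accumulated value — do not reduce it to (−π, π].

(-19.9249, -4.4954, 3.1367, 11.5250)

x' = -17.4000 + 10.6000·cos(2.8331)·0.25 = -19.9249
y' = -5.3000 + 10.6000·sin(2.8331)·0.25 = -4.4954
θ' = 2.8331 + (10.6000/2.7)·tan(0.3)·0.25 = 3.1367
v' = 10.6000 + 3.7000·0.25 = 11.5250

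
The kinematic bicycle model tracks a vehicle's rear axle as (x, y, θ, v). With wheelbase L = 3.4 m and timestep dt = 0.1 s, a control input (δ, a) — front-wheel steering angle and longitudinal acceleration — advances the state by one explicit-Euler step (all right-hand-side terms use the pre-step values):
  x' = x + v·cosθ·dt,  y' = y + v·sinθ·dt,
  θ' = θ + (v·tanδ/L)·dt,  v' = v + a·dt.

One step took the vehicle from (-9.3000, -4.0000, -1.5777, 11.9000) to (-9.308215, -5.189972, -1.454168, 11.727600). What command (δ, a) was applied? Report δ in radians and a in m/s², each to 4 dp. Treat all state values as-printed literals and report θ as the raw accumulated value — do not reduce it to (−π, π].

δ = 0.3393, a = -1.7240

a = (v'−v)/dt = (-0.172400)/0.1 = -1.7240
Δθ = θ'−θ = 0.123532;  (v·dt/L) = 11.9000·0.1/3.4 = 0.350000
tan δ = Δθ·L/(v·dt) = 0.352949  →  δ = 0.3393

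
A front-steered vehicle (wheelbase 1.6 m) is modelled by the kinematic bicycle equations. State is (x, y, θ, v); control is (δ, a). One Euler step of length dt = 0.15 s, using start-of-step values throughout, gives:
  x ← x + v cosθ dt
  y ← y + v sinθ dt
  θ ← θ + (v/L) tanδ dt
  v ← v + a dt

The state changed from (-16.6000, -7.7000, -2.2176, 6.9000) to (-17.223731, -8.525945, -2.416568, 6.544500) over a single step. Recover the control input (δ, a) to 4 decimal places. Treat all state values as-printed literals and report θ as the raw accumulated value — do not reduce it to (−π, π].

δ = -0.2984, a = -2.3700

a = (v'−v)/dt = (-0.355500)/0.15 = -2.3700
Δθ = θ'−θ = -0.198968;  (v·dt/L) = 6.9000·0.15/1.6 = 0.646875
tan δ = Δθ·L/(v·dt) = -0.307583  →  δ = -0.2984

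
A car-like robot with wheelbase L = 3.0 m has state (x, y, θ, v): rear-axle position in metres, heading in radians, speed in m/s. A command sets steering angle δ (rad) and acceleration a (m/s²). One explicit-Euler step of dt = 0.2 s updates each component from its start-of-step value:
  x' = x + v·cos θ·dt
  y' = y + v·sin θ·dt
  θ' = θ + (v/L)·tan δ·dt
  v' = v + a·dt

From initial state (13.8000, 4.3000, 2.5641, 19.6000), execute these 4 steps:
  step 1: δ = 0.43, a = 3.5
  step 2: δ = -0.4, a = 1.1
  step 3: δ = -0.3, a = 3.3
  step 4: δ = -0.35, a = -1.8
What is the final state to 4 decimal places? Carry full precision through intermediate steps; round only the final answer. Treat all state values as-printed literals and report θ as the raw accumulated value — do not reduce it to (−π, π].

(0.5767, 12.0009, 1.6526, 20.8200)

after step 1 (δ=0.43, a=3.5): (10.515690, 6.440026, 3.163365, 20.300000)
after step 2 (δ=-0.4, a=1.1): (6.456653, 6.351638, 2.591185, 20.520000)
after step 3 (δ=-0.3, a=3.3): (2.958767, 8.498173, 2.168013, 21.180000)
after step 4 (δ=-0.35, a=-1.8): (0.576683, 12.000940, 1.652592, 20.820000)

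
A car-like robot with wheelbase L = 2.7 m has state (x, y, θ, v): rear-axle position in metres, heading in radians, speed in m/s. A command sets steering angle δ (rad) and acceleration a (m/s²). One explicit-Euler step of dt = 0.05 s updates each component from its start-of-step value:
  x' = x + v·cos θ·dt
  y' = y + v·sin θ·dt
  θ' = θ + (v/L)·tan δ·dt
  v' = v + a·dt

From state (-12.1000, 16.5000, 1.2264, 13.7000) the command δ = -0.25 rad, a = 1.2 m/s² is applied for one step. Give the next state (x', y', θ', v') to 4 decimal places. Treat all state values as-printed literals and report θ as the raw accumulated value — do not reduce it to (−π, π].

(-11.8687, 17.1448, 1.1616, 13.7600)

x' = -12.1000 + 13.7000·cos(1.2264)·0.05 = -11.8687
y' = 16.5000 + 13.7000·sin(1.2264)·0.05 = 17.1448
θ' = 1.2264 + (13.7000/2.7)·tan(-0.25)·0.05 = 1.1616
v' = 13.7000 + 1.2000·0.05 = 13.7600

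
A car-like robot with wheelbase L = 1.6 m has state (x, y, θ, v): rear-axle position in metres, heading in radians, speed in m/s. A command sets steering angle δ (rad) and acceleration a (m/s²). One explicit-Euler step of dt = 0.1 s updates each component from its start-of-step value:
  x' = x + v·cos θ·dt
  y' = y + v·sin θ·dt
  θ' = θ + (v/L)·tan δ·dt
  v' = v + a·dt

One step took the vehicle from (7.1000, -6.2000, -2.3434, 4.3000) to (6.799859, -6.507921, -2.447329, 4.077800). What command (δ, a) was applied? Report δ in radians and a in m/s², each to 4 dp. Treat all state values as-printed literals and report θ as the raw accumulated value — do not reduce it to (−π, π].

a = (v'−v)/dt = (-0.222200)/0.1 = -2.2220
Δθ = θ'−θ = -0.103929;  (v·dt/L) = 4.3000·0.1/1.6 = 0.268750
tan δ = Δθ·L/(v·dt) = -0.386713  →  δ = -0.3690

δ = -0.3690, a = -2.2220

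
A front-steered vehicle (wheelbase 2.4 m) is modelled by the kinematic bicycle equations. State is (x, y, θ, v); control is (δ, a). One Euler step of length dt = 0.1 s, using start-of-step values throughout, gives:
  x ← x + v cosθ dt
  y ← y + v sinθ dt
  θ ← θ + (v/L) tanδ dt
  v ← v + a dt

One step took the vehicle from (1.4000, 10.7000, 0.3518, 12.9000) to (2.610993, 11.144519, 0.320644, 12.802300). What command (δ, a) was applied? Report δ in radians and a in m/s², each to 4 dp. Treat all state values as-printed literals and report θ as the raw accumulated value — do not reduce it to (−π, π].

a = (v'−v)/dt = (-0.097700)/0.1 = -0.9770
Δθ = θ'−θ = -0.031156;  (v·dt/L) = 12.9000·0.1/2.4 = 0.537500
tan δ = Δθ·L/(v·dt) = -0.057965  →  δ = -0.0579

δ = -0.0579, a = -0.9770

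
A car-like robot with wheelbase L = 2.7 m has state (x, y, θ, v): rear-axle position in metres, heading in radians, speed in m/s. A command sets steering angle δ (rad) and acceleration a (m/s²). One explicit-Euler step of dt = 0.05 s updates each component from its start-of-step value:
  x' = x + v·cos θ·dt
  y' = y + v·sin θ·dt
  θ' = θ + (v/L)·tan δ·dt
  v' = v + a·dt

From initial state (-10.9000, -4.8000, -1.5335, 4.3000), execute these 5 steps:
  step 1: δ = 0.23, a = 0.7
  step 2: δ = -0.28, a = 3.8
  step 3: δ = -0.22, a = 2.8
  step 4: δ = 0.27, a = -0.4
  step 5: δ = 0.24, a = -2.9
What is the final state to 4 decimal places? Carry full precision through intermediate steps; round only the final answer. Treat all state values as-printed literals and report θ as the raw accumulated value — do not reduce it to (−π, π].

after step 1 (δ=0.23, a=0.7): (-10.891983, -5.014850, -1.514855, 4.335000)
after step 2 (δ=-0.28, a=3.8): (-10.879864, -5.231261, -1.537939, 4.525000)
after step 3 (δ=-0.22, a=2.8): (-10.872432, -5.457389, -1.556678, 4.665000)
after step 4 (δ=0.27, a=-0.4): (-10.869139, -5.690616, -1.532769, 4.645000)
after step 5 (δ=0.24, a=-2.9): (-10.860309, -5.922698, -1.511719, 4.500000)

(-10.8603, -5.9227, -1.5117, 4.5000)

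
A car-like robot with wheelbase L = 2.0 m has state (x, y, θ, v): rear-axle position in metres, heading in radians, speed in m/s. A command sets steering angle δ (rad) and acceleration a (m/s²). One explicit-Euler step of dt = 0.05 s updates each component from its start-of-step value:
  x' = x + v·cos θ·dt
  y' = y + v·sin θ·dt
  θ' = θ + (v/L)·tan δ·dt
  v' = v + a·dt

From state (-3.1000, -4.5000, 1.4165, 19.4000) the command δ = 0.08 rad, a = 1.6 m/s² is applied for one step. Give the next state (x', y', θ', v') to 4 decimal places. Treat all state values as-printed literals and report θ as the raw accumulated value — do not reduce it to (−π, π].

x' = -3.1000 + 19.4000·cos(1.4165)·0.05 = -2.9509
y' = -4.5000 + 19.4000·sin(1.4165)·0.05 = -3.5415
θ' = 1.4165 + (19.4000/2.0)·tan(0.08)·0.05 = 1.4554
v' = 19.4000 + 1.6000·0.05 = 19.4800

(-2.9509, -3.5415, 1.4554, 19.4800)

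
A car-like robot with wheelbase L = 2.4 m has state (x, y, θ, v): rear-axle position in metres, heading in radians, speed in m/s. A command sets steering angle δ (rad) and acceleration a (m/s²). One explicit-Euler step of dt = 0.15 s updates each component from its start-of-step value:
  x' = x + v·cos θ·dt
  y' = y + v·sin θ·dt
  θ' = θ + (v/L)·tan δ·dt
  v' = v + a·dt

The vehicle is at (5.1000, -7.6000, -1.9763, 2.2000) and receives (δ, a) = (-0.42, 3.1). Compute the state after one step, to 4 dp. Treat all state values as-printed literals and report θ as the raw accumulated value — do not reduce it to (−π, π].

x' = 5.1000 + 2.2000·cos(-1.9763)·0.15 = 4.9698
y' = -7.6000 + 2.2000·sin(-1.9763)·0.15 = -7.9032
θ' = -1.9763 + (2.2000/2.4)·tan(-0.42)·0.15 = -2.0377
v' = 2.2000 + 3.1000·0.15 = 2.6650

(4.9698, -7.9032, -2.0377, 2.6650)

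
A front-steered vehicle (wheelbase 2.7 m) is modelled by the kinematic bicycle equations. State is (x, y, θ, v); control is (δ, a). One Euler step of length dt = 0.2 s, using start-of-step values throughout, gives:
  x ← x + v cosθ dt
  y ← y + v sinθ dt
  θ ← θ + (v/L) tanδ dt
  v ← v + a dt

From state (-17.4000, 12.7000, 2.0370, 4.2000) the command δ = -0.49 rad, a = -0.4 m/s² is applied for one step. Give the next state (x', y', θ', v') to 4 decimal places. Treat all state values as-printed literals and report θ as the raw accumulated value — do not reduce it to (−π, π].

x' = -17.4000 + 4.2000·cos(2.0370)·0.2 = -17.7776
y' = 12.7000 + 4.2000·sin(2.0370)·0.2 = 13.4504
θ' = 2.0370 + (4.2000/2.7)·tan(-0.49)·0.2 = 1.8711
v' = 4.2000 − 0.4000·0.2 = 4.1200

(-17.7776, 13.4504, 1.8711, 4.1200)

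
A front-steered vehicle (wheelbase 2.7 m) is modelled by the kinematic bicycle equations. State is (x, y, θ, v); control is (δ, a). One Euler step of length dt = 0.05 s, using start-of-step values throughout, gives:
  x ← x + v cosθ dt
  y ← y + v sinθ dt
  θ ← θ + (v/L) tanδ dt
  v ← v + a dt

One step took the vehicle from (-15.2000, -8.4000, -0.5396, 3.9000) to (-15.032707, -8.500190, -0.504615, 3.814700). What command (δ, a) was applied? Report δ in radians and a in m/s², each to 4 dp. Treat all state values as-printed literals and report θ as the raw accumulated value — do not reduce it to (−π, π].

a = (v'−v)/dt = (-0.085300)/0.05 = -1.7060
Δθ = θ'−θ = 0.034985;  (v·dt/L) = 3.9000·0.05/2.7 = 0.072222
tan δ = Δθ·L/(v·dt) = 0.484408  →  δ = 0.4511

δ = 0.4511, a = -1.7060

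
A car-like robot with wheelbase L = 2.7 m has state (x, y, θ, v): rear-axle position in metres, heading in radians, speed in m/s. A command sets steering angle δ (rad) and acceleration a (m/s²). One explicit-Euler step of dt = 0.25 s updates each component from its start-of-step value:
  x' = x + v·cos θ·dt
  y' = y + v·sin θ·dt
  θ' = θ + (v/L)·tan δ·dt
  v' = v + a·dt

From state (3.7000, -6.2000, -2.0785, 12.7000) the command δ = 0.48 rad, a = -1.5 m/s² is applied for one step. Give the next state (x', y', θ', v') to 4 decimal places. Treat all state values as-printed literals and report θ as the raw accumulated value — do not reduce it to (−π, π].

x' = 3.7000 + 12.7000·cos(-2.0785)·0.25 = 2.1564
y' = -6.2000 + 12.7000·sin(-2.0785)·0.25 = -8.9745
θ' = -2.0785 + (12.7000/2.7)·tan(0.48)·0.25 = -1.4663
v' = 12.7000 − 1.5000·0.25 = 12.3250

(2.1564, -8.9745, -1.4663, 12.3250)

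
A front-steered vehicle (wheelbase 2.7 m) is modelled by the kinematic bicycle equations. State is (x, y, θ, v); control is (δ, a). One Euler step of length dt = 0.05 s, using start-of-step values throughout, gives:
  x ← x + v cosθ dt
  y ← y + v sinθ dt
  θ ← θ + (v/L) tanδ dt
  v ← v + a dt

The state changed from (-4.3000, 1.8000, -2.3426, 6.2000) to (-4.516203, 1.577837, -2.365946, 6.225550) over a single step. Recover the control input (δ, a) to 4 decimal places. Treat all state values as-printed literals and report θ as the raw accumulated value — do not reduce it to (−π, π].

δ = -0.2006, a = 0.5110

a = (v'−v)/dt = (0.025550)/0.05 = 0.5110
Δθ = θ'−θ = -0.023346;  (v·dt/L) = 6.2000·0.05/2.7 = 0.114815
tan δ = Δθ·L/(v·dt) = -0.203336  →  δ = -0.2006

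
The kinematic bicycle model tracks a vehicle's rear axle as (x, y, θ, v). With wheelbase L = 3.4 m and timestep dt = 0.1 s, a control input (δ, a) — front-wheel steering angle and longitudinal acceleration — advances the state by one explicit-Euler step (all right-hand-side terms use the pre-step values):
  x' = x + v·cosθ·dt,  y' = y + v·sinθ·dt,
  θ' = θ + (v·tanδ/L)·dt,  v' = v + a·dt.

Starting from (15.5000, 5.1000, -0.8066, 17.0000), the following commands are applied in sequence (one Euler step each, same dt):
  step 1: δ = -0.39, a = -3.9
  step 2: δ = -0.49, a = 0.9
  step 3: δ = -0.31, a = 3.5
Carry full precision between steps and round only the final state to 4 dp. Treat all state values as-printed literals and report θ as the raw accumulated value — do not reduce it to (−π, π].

after step 1 (δ=-0.39, a=-3.9): (16.676327, 3.872704, -1.012127, 16.610000)
after step 2 (δ=-0.49, a=0.9): (17.556753, 2.464240, -1.272703, 16.700000)
after step 3 (δ=-0.31, a=3.5): (18.047229, 0.867890, -1.430041, 17.050000)

(18.0472, 0.8679, -1.4300, 17.0500)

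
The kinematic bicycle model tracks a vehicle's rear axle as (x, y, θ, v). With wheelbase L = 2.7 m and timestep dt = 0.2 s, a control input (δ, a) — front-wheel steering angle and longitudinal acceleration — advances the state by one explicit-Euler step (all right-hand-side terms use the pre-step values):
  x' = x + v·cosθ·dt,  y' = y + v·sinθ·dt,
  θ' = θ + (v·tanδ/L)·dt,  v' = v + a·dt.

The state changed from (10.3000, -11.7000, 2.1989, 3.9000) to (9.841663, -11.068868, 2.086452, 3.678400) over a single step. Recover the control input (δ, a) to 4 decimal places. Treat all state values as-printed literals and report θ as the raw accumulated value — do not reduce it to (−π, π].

a = (v'−v)/dt = (-0.221600)/0.2 = -1.1080
Δθ = θ'−θ = -0.112448;  (v·dt/L) = 3.9000·0.2/2.7 = 0.288889
tan δ = Δθ·L/(v·dt) = -0.389243  →  δ = -0.3712

δ = -0.3712, a = -1.1080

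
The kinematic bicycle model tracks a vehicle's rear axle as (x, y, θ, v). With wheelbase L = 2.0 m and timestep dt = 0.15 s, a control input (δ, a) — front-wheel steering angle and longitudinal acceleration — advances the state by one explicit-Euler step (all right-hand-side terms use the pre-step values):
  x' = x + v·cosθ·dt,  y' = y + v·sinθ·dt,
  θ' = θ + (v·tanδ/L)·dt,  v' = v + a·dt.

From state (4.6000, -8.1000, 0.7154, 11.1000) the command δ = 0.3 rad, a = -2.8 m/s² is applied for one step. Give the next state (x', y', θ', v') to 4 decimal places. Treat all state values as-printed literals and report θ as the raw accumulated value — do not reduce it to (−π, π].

x' = 4.6000 + 11.1000·cos(0.7154)·0.15 = 5.8568
y' = -8.1000 + 11.1000·sin(0.7154)·0.15 = -7.0079
θ' = 0.7154 + (11.1000/2.0)·tan(0.3)·0.15 = 0.9729
v' = 11.1000 − 2.8000·0.15 = 10.6800

(5.8568, -7.0079, 0.9729, 10.6800)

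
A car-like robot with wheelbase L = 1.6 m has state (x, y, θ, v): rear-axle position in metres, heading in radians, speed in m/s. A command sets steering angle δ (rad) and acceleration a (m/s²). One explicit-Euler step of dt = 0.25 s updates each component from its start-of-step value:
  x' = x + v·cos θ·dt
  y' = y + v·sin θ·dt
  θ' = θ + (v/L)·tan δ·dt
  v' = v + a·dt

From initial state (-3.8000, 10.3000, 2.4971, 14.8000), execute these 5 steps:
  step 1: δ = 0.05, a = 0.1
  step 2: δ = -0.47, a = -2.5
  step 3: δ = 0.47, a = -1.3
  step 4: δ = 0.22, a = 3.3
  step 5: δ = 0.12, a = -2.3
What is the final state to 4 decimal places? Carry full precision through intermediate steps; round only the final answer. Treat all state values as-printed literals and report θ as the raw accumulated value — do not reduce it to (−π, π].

(-16.0449, 20.1502, 3.3250, 14.1250)

after step 1 (δ=0.05, a=0.1): (-6.757797, 12.522934, 2.612821, 14.825000)
after step 2 (δ=-0.47, a=-2.5): (-9.957876, 14.392636, 1.436166, 14.200000)
after step 3 (δ=0.47, a=-1.3): (-9.481381, 17.910512, 2.563215, 13.875000)
after step 4 (δ=0.22, a=3.3): (-12.385942, 19.806759, 3.048015, 14.700000)
after step 5 (δ=0.12, a=-2.3): (-16.044863, 20.150154, 3.324971, 14.125000)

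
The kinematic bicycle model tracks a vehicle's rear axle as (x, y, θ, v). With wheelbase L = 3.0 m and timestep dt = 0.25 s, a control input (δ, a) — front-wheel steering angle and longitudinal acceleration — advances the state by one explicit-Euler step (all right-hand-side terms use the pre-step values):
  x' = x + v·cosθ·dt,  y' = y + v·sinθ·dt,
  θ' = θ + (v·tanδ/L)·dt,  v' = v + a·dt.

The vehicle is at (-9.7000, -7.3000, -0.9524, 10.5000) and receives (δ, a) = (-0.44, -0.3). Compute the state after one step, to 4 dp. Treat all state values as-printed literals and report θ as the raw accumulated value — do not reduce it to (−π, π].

x' = -9.7000 + 10.5000·cos(-0.9524)·0.25 = -8.1782
y' = -7.3000 + 10.5000·sin(-0.9524)·0.25 = -9.4389
θ' = -0.9524 + (10.5000/3.0)·tan(-0.44)·0.25 = -1.3643
v' = 10.5000 − 0.3000·0.25 = 10.4250

(-8.1782, -9.4389, -1.3643, 10.4250)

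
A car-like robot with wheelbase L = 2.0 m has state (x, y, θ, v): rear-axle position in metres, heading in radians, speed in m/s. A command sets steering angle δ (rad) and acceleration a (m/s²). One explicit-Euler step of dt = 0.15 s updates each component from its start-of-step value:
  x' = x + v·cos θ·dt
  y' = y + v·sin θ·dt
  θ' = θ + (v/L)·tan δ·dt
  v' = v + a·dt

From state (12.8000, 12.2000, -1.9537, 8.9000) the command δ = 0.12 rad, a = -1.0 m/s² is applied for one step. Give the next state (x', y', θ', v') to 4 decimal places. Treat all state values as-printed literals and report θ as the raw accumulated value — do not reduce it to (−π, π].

x' = 12.8000 + 8.9000·cos(-1.9537)·0.15 = 12.3012
y' = 12.2000 + 8.9000·sin(-1.9537)·0.15 = 10.9617
θ' = -1.9537 + (8.9000/2.0)·tan(0.12)·0.15 = -1.8732
v' = 8.9000 − 1.0000·0.15 = 8.7500

(12.3012, 10.9617, -1.8732, 8.7500)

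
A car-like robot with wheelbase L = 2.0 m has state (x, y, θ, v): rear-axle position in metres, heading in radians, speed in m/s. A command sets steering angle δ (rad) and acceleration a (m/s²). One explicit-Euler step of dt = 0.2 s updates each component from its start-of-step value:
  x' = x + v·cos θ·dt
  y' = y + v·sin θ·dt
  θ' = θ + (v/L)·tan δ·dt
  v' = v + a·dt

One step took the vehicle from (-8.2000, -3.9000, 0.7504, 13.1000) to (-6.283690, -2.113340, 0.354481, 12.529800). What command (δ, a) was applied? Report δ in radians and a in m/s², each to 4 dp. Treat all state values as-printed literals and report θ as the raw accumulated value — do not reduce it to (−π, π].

δ = -0.2935, a = -2.8510

a = (v'−v)/dt = (-0.570200)/0.2 = -2.8510
Δθ = θ'−θ = -0.395919;  (v·dt/L) = 13.1000·0.2/2.0 = 1.310000
tan δ = Δθ·L/(v·dt) = -0.302228  →  δ = -0.2935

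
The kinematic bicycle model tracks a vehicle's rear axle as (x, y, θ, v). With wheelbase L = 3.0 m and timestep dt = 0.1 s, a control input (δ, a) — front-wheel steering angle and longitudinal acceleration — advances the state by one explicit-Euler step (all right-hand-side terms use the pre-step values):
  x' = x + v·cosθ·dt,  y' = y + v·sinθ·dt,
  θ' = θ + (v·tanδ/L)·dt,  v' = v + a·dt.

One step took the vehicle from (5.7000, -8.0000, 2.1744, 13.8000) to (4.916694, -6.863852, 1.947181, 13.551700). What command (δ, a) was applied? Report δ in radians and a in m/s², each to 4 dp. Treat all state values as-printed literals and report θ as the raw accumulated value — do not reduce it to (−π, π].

a = (v'−v)/dt = (-0.248300)/0.1 = -2.4830
Δθ = θ'−θ = -0.227219;  (v·dt/L) = 13.8000·0.1/3.0 = 0.460000
tan δ = Δθ·L/(v·dt) = -0.493954  →  δ = -0.4588

δ = -0.4588, a = -2.4830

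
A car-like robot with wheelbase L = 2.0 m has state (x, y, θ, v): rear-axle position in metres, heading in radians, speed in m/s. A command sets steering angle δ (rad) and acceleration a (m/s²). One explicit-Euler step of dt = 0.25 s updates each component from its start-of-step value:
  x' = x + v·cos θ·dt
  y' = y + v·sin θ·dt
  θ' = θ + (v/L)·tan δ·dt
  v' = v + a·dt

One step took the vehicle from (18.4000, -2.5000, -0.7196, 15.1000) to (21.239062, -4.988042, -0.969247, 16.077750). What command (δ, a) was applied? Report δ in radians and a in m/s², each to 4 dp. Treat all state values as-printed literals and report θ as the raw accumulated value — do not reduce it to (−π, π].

δ = -0.1315, a = 3.9110

a = (v'−v)/dt = (0.977750)/0.25 = 3.9110
Δθ = θ'−θ = -0.249647;  (v·dt/L) = 15.1000·0.25/2.0 = 1.887500
tan δ = Δθ·L/(v·dt) = -0.132263  →  δ = -0.1315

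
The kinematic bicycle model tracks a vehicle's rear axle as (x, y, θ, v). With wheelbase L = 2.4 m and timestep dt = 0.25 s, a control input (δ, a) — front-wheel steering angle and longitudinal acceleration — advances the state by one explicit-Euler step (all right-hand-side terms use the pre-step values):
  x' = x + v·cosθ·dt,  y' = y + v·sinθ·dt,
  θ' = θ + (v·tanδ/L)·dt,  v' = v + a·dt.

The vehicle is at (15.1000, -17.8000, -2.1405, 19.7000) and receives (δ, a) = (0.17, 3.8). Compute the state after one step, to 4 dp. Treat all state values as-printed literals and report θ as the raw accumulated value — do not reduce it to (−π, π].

x' = 15.1000 + 19.7000·cos(-2.1405)·0.25 = 12.4435
y' = -17.8000 + 19.7000·sin(-2.1405)·0.25 = -21.9471
θ' = -2.1405 + (19.7000/2.4)·tan(0.17)·0.25 = -1.7882
v' = 19.7000 + 3.8000·0.25 = 20.6500

(12.4435, -21.9471, -1.7882, 20.6500)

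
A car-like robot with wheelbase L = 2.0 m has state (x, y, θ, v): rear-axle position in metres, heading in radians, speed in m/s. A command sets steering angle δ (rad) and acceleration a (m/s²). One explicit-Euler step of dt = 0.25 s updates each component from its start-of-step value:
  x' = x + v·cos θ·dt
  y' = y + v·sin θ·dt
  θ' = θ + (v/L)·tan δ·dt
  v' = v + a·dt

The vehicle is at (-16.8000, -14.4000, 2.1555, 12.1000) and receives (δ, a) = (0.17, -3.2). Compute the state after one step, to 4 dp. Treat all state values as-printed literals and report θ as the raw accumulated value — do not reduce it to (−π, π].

(-18.4697, -11.8775, 2.4151, 11.3000)

x' = -16.8000 + 12.1000·cos(2.1555)·0.25 = -18.4697
y' = -14.4000 + 12.1000·sin(2.1555)·0.25 = -11.8775
θ' = 2.1555 + (12.1000/2.0)·tan(0.17)·0.25 = 2.4151
v' = 12.1000 − 3.2000·0.25 = 11.3000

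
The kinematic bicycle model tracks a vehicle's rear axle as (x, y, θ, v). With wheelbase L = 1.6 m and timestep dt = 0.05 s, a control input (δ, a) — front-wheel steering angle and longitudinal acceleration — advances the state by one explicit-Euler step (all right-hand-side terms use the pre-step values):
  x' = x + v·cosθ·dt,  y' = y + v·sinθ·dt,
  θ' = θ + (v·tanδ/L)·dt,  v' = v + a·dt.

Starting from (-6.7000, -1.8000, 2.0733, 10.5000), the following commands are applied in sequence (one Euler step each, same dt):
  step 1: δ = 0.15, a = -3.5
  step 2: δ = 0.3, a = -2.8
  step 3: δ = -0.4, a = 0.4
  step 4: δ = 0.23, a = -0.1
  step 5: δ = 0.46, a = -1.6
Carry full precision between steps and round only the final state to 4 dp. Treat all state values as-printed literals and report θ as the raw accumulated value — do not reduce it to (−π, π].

after step 1 (δ=0.15, a=-3.5): (-6.952851, -1.339901, 2.122891, 10.325000)
after step 2 (δ=0.3, a=-2.8): (-7.223610, -0.900351, 2.222701, 10.185000)
after step 3 (δ=-0.4, a=0.4): (-7.532572, -0.495533, 2.088133, 10.205000)
after step 4 (δ=0.23, a=-0.1): (-7.784925, -0.052055, 2.162803, 10.200000)
after step 5 (δ=0.46, a=-1.6): (-8.069519, 0.371155, 2.320727, 10.120000)

(-8.0695, 0.3712, 2.3207, 10.1200)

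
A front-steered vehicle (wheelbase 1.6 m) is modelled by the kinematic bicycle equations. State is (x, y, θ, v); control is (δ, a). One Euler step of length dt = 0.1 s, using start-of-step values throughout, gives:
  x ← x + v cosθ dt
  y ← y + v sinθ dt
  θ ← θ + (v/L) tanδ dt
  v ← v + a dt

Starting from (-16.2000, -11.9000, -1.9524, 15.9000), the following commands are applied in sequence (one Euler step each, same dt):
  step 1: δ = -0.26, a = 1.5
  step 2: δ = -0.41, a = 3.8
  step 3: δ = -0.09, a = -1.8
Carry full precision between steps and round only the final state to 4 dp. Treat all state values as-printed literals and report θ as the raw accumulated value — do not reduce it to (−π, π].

(-19.2089, -15.4288, -2.7454, 16.2500)

after step 1 (δ=-0.26, a=1.5): (-16.792131, -13.375629, -2.216759, 16.050000)
after step 2 (δ=-0.41, a=3.8): (-17.758288, -14.657255, -2.652748, 16.430000)
after step 3 (δ=-0.09, a=-1.8): (-19.208854, -15.428817, -2.745417, 16.250000)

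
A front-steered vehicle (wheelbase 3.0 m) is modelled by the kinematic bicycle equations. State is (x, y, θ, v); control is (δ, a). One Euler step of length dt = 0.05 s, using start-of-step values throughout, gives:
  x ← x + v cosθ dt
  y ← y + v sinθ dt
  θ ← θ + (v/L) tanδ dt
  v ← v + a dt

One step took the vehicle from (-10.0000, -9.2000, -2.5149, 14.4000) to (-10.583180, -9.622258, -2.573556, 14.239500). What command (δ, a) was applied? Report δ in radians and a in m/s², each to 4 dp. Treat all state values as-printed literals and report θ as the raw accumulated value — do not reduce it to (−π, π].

a = (v'−v)/dt = (-0.160500)/0.05 = -3.2100
Δθ = θ'−θ = -0.058656;  (v·dt/L) = 14.4000·0.05/3.0 = 0.240000
tan δ = Δθ·L/(v·dt) = -0.244400  →  δ = -0.2397

δ = -0.2397, a = -3.2100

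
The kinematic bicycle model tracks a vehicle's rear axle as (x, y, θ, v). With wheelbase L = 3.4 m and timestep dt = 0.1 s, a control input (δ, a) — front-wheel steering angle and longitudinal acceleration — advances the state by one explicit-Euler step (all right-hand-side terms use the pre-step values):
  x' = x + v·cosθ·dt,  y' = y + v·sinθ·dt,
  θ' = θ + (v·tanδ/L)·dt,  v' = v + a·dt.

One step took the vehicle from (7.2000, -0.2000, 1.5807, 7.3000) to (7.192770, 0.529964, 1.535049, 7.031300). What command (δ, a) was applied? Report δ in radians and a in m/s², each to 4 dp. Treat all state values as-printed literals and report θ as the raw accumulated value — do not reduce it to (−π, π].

δ = -0.2095, a = -2.6870

a = (v'−v)/dt = (-0.268700)/0.1 = -2.6870
Δθ = θ'−θ = -0.045651;  (v·dt/L) = 7.3000·0.1/3.4 = 0.214706
tan δ = Δθ·L/(v·dt) = -0.212621  →  δ = -0.2095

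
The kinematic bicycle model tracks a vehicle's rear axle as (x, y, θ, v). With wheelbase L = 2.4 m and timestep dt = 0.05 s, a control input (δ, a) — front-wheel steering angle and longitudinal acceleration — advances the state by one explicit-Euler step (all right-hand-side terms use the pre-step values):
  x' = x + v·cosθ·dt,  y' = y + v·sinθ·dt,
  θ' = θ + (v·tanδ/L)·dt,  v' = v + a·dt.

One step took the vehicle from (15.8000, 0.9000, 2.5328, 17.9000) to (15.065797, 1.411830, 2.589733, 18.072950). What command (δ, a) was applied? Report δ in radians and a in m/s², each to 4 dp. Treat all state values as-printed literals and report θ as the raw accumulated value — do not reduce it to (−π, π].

δ = 0.1515, a = 3.4590

a = (v'−v)/dt = (0.172950)/0.05 = 3.4590
Δθ = θ'−θ = 0.056933;  (v·dt/L) = 17.9000·0.05/2.4 = 0.372917
tan δ = Δθ·L/(v·dt) = 0.152669  →  δ = 0.1515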